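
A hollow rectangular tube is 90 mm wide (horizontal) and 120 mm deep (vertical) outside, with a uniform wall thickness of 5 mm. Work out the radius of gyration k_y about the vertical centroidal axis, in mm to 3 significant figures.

k_y ≈ 36.0 mm

Decompose the section into non-overlapping parts with the origin at the bottom-left of its bounding rectangle.
Outer rectangle: 90 × 120, A = 10 800 mm², x = 45 mm, Ī = 7 290 000 mm⁴.
Inner void (subtracted): 80 × 110, A = 8 800 mm², x = 45 mm, Ī = 4 693 333 mm⁴.
By symmetry the centroid is at mid-width, x̄ = 45 mm.
All pieces are centred on the vertical centroidal axis, so I = ΣĪ (holes subtracted) = 2 596 667 mm⁴.
Radius of gyration: k = √(I/A) = √(2 596 667 / 2 000) = 36.032 mm.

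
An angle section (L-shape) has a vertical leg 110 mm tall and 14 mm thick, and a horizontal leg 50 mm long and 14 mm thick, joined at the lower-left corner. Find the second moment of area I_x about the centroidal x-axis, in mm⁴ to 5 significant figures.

Split into non-overlapping primitives; take the origin at the lower-left of the bounding box.
Vertical leg: 14 × 110, A = 1 540 mm², y = 55 mm, Ī = 1 552 833 mm⁴.
Horizontal leg (remainder): 36 × 14, A = 504 mm², y = 7 mm, Ī = 8 232 mm⁴.
Centroid: ȳ = ΣA·y / ΣA = 43.16438 mm.
Transfer each piece to the centroidal x-axis using Ī + A·d² with d = y − 43.16438:
  vertical leg: d = 11.83562 mm → contributes +1 768 559 mm⁴
  horizontal leg (remainder): d = -36.16438 mm → contributes +667394.8 mm⁴
Total I = 2 435 954 mm⁴.

I_x ≈ 2.4360 × 10⁶ mm⁴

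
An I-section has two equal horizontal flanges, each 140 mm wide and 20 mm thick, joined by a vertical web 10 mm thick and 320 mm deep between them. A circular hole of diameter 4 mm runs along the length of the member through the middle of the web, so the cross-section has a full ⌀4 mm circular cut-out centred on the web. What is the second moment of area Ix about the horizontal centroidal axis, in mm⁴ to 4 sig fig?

Ix ≈ 1.893 × 10⁸ mm⁴

Decompose the section into non-overlapping parts with the origin at the bottom-left of its bounding rectangle.
Bottom flange: 140 × 20, A = 2 800 mm², y = 10 mm, Ī = 93333.3 mm⁴.
Web: 10 × 320, A = 3 200 mm², y = 180 mm, Ī = 27 306 667 mm⁴.
Top flange: 140 × 20, A = 2 800 mm², y = 350 mm, Ī = 93333.3 mm⁴.
Hole (subtracted): ⌀4, A = 12.5664 mm², y = 180 mm, Ī = 12.5664 mm⁴.
By symmetry the centroid is at mid-height, ȳ = 180 mm.
Transfer each piece to the horizontal centroidal axis using Ī + A·d² with d = y − 180:
  bottom flange: d = -170 mm → contributes +81 013 333 mm⁴
  web: d = 0 mm → contributes +27 306 667 mm⁴
  top flange: d = 170 mm → contributes +81 013 333 mm⁴
  hole: d = 0 mm → contributes −12.5664 mm⁴
Total I = 189 333 321 mm⁴.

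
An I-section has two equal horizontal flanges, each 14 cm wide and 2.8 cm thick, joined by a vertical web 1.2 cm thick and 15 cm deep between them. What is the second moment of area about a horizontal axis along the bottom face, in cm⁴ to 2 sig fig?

I_base ≈ 1.7 × 10⁴ cm⁴

Treat the section as a set of non-overlapping primitives; coordinates are from the bounding-box lower-left.
Bottom flange: 14 × 2.8, A = 39.2 cm², y = 1.4 cm, Ī = 25.61 cm⁴.
Web: 1.2 × 15, A = 18 cm², y = 10.3 cm, Ī = 337.5 cm⁴.
Top flange: 14 × 2.8, A = 39.2 cm², y = 19.2 cm, Ī = 25.61 cm⁴.
Transfer each piece to the bottom edge using Ī + A·d² with d = y − 0:
  bottom flange: d = 1.4 cm → contributes +102.4 cm⁴
  web: d = 10.3 cm → contributes +2 247 cm⁴
  top flange: d = 19.2 cm → contributes +14 476 cm⁴
Total I = 16 826 cm⁴.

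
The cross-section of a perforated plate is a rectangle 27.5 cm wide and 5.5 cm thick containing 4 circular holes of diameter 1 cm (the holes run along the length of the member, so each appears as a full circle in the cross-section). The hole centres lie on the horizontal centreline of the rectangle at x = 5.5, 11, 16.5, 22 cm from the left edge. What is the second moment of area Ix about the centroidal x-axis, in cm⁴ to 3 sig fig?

Ix ≈ 381 cm⁴

Treat the section as a set of non-overlapping primitives; coordinates are from the bounding-box lower-left.
Plate: 27.5 × 5.5, A = 151.25 cm², y = 2.75 cm, Ī = 381.28 cm⁴.
Hole 1 (subtracted): ⌀1, A = 0.7854 cm², y = 2.75 cm, Ī = 0.049087 cm⁴.
Hole 2 (subtracted): ⌀1, A = 0.7854 cm², y = 2.75 cm, Ī = 0.049087 cm⁴.
Hole 3 (subtracted): ⌀1, A = 0.7854 cm², y = 2.75 cm, Ī = 0.049087 cm⁴.
Hole 4 (subtracted): ⌀1, A = 0.7854 cm², y = 2.75 cm, Ī = 0.049087 cm⁴.
By symmetry the centroid is at mid-height, ȳ = 2.75 cm.
All pieces are centred on the centroidal x-axis, so I = ΣĪ (holes subtracted) = 381.08 cm⁴.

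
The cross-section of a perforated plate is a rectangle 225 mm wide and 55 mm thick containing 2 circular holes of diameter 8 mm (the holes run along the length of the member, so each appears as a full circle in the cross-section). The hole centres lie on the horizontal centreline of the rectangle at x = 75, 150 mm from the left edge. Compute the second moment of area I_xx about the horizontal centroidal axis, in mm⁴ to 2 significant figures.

Treat the section as a set of non-overlapping primitives; coordinates are from the bounding-box lower-left.
Plate: 225 × 55, A = 12 375 mm², y = 27.5 mm, Ī = 3 119 531 mm⁴.
Hole 1 (subtracted): ⌀8, A = 50.27 mm², y = 27.5 mm, Ī = 201.1 mm⁴.
Hole 2 (subtracted): ⌀8, A = 50.27 mm², y = 27.5 mm, Ī = 201.1 mm⁴.
By symmetry the centroid is at mid-height, ȳ = 27.5 mm.
All pieces are centred on the horizontal centroidal axis, so I = ΣĪ (holes subtracted) = 3 119 129 mm⁴.

I_xx ≈ 3.1 × 10⁶ mm⁴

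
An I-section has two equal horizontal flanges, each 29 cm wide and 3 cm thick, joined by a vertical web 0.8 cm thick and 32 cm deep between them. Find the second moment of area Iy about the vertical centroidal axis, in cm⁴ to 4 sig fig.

Split into non-overlapping primitives; take the origin at the lower-left of the bounding box.
Bottom flange: 29 × 3, A = 87 cm², x = 14.5 cm, Ī = 6097.25 cm⁴.
Web: 0.8 × 32, A = 25.6 cm², x = 14.5 cm, Ī = 1.36533 cm⁴.
Top flange: 29 × 3, A = 87 cm², x = 14.5 cm, Ī = 6097.25 cm⁴.
By symmetry the centroid is at mid-width, x̄ = 14.5 cm.
All pieces are centred on the vertical centroidal axis, so I = ΣĪ = 12195.9 cm⁴.

Iy ≈ 1.220 × 10⁴ cm⁴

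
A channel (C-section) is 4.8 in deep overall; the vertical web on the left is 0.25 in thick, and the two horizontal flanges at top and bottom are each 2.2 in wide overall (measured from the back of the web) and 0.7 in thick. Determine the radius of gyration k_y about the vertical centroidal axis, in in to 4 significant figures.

k_y ≈ 0.6916 in

Split into non-overlapping primitives; take the origin at the lower-left of the bounding box.
Web: 0.25 × 4.8, A = 1.2 in², x = 0.125 in, Ī = 0.00625 in⁴.
Top flange (beyond web): 1.95 × 0.7, A = 1.365 in², x = 1.225 in, Ī = 0.432534 in⁴.
Bottom flange (beyond web): 1.95 × 0.7, A = 1.365 in², x = 1.225 in, Ī = 0.432534 in⁴.
Centroid: x̄ = ΣA·x / ΣA = 0.889122 in.
Transfer each piece to the vertical centroidal axis using Ī + A·d² with d = x − 0.889122:
  web: d = -0.764122 in → contributes +0.706909 in⁴
  top flange (beyond web): d = 0.335878 in → contributes +0.586525 in⁴
  bottom flange (beyond web): d = 0.335878 in → contributes +0.586525 in⁴
Total I = 1.87996 in⁴.
Radius of gyration: k = √(I/A) = √(1.87996 / 3.93) = 0.691637 in.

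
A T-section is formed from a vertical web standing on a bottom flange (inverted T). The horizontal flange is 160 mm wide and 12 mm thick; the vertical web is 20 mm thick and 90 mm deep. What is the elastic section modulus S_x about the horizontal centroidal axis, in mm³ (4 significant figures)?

S_x ≈ 5.124 × 10⁴ mm³

Split into non-overlapping primitives; take the origin at the lower-left of the bounding box.
Flange: 160 × 12, A = 1 920 mm², y = 6 mm, Ī = 23 040 mm⁴.
Web: 20 × 90, A = 1 800 mm², y = 57 mm, Ī = 1 215 000 mm⁴.
Centroid: ȳ = ΣA·y / ΣA = 30.6774 mm.
Transfer each piece to the horizontal centroidal axis using Ī + A·d² with d = y − 30.6774:
  flange: d = -24.6774 mm → contributes +1 192 272 mm⁴
  web: d = 26.3226 mm → contributes +2 462 181 mm⁴
Total I = 3 654 453 mm⁴.
Extreme fibre distance c = 71.3226 mm; S = I/c = 51238.4 mm³.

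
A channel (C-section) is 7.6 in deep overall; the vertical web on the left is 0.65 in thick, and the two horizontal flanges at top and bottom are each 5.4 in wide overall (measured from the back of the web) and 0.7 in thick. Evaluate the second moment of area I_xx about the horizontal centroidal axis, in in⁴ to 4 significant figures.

Split into non-overlapping primitives; take the origin at the lower-left of the bounding box.
Web: 0.65 × 7.6, A = 4.94 in², y = 3.8 in, Ī = 23.7779 in⁴.
Top flange (beyond web): 4.75 × 0.7, A = 3.325 in², y = 7.25 in, Ī = 0.135771 in⁴.
Bottom flange (beyond web): 4.75 × 0.7, A = 3.325 in², y = 0.35 in, Ī = 0.135771 in⁴.
By symmetry the centroid is at mid-height, ȳ = 3.8 in.
Transfer each piece to the horizontal centroidal axis using Ī + A·d² with d = y − 3.8:
  web: d = 0 in → contributes +23.7779 in⁴
  top flange (beyond web): d = 3.45 in → contributes +39.7116 in⁴
  bottom flange (beyond web): d = -3.45 in → contributes +39.7116 in⁴
Total I = 103.201 in⁴.

I_xx ≈ 103.2 in⁴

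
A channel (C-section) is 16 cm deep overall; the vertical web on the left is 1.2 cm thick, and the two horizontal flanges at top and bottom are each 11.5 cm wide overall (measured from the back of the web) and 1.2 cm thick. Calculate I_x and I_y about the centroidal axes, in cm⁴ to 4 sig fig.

I_x ≈ 1766 cm⁴, I_y ≈ 578.1 cm⁴

Break the section into simple shapes (no overlaps), measuring from the bottom-left corner of the bounding box.
Web: 1.2 × 16, A = 19.2 cm², y = 8 cm, Ī = 409.6 cm⁴.
Top flange (beyond web): 10.3 × 1.2, A = 12.36 cm², y = 15.4 cm, Ī = 1.4832 cm⁴.
Bottom flange (beyond web): 10.3 × 1.2, A = 12.36 cm², y = 0.6 cm, Ī = 1.4832 cm⁴.
By symmetry the centroid is at mid-height, ȳ = 8 cm.
Transfer each piece to the centroidal x-axis using Ī + A·d² with d = y − 8:
  web: d = 0 cm → contributes +409.6 cm⁴
  top flange (beyond web): d = 7.4 cm → contributes +678.317 cm⁴
  bottom flange (beyond web): d = -7.4 cm → contributes +678.317 cm⁴
Total I = 1766.23 cm⁴.
For the y-axis: x̄ = 3.83634 cm.
Repeating about the centroidal y-axis gives I_y = 578.141 cm⁴.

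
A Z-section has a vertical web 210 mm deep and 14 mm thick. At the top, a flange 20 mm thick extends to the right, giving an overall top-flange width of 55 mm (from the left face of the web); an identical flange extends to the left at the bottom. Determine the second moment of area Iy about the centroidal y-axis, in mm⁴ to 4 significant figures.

Iy ≈ 1.518 × 10⁶ mm⁴

Break the section into simple shapes (no overlaps), measuring from the bottom-left corner of the bounding box.
Web: 14 × 210, A = 2 940 mm², x = 48 mm, Ī = 48 020 mm⁴.
Top flange (beyond web): 41 × 20, A = 820 mm², x = 75.5 mm, Ī = 114 868 mm⁴.
Bottom flange (beyond web): 41 × 20, A = 820 mm², x = 20.5 mm, Ī = 114 868 mm⁴.
Centroid: x̄ = ΣA·x / ΣA = 48 mm.
Transfer each piece to the centroidal y-axis using Ī + A·d² with d = x − 48:
  web: d = 0 mm → contributes +48 020 mm⁴
  top flange (beyond web): d = 27.5 mm → contributes +734 993 mm⁴
  bottom flange (beyond web): d = -27.5 mm → contributes +734 993 mm⁴
Total I = 1 518 007 mm⁴.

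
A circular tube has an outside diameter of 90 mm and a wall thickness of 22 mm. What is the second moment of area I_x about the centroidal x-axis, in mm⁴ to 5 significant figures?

I_x ≈ 3.0008 × 10⁶ mm⁴

Break the section into simple shapes (no overlaps), measuring from the bottom-left corner of the bounding box.
Outer circle: ⌀90, A = 6361.725 mm², y = 45 mm, Ī = 3 220 623 mm⁴.
Bore (subtracted): ⌀46, A = 1661.903 mm², y = 45 mm, Ī = 219786.6 mm⁴.
By symmetry the centroid is at mid-height, ȳ = 45 mm.
All pieces are centred on the centroidal x-axis, so I = ΣĪ (holes subtracted) = 3 000 837 mm⁴.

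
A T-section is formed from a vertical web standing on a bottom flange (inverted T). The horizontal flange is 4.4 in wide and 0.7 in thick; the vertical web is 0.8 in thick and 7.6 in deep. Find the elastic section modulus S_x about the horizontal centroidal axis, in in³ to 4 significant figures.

Split into non-overlapping primitives; take the origin at the lower-left of the bounding box.
Flange: 4.4 × 0.7, A = 3.08 in², y = 0.35 in, Ī = 0.125767 in⁴.
Web: 0.8 × 7.6, A = 6.08 in², y = 4.5 in, Ī = 29.2651 in⁴.
Centroid: ȳ = ΣA·y / ΣA = 3.10459 in.
Transfer each piece to the horizontal centroidal axis using Ī + A·d² with d = y − 3.10459:
  flange: d = -2.75459 in → contributes +23.496 in⁴
  web: d = 1.39541 in → contributes +41.1039 in⁴
Total I = 64.5999 in⁴.
Extreme fibre distance c = 5.19541 in; S = I/c = 12.434 in³.

S_x ≈ 12.43 in³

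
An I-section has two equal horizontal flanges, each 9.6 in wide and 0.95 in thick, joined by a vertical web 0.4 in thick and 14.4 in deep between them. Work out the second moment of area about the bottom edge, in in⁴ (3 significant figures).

I_base ≈ 2770 in⁴

Decompose the section into non-overlapping parts with the origin at the bottom-left of its bounding rectangle.
Bottom flange: 9.6 × 0.95, A = 9.12 in², y = 0.475 in, Ī = 0.6859 in⁴.
Web: 0.4 × 14.4, A = 5.76 in², y = 8.15 in, Ī = 99.533 in⁴.
Top flange: 9.6 × 0.95, A = 9.12 in², y = 15.825 in, Ī = 0.6859 in⁴.
Transfer each piece to the bottom edge using Ī + A·d² with d = y − 0:
  bottom flange: d = 0.475 in → contributes +2.7436 in⁴
  web: d = 8.15 in → contributes +482.13 in⁴
  top flange: d = 15.825 in → contributes +2284.6 in⁴
Total I = 2769.5 in⁴.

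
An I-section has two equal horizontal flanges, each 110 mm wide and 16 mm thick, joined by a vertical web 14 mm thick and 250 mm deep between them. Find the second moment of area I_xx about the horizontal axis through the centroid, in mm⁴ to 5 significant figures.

I_xx ≈ 8.0570 × 10⁷ mm⁴

Decompose the section into non-overlapping parts with the origin at the bottom-left of its bounding rectangle.
Bottom flange: 110 × 16, A = 1 760 mm², y = 8 mm, Ī = 37546.67 mm⁴.
Web: 14 × 250, A = 3 500 mm², y = 141 mm, Ī = 18 229 167 mm⁴.
Top flange: 110 × 16, A = 1 760 mm², y = 274 mm, Ī = 37546.67 mm⁴.
By symmetry the centroid is at mid-height, ȳ = 141 mm.
Transfer each piece to the horizontal axis through the centroid using Ī + A·d² with d = y − 141:
  bottom flange: d = -133 mm → contributes +31 170 187 mm⁴
  web: d = 0 mm → contributes +18 229 167 mm⁴
  top flange: d = 133 mm → contributes +31 170 187 mm⁴
Total I = 80 569 540 mm⁴.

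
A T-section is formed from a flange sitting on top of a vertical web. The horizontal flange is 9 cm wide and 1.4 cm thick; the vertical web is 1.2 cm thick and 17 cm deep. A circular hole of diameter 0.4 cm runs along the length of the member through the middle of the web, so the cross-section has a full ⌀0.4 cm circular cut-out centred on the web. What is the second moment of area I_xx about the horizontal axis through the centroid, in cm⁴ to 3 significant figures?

Treat the section as a set of non-overlapping primitives; coordinates are from the bounding-box lower-left.
Flange: 9 × 1.4, A = 12.6 cm², y = 17.7 cm, Ī = 2.058 cm⁴.
Web: 1.2 × 17, A = 20.4 cm², y = 8.5 cm, Ī = 491.3 cm⁴.
Hole (subtracted): ⌀0.4, A = 0.12566 cm², y = 8.5 cm, Ī = 0.0012566 cm⁴.
Centroid: ȳ = ΣA·y / ΣA = 12.026 cm.
Transfer each piece to the horizontal axis through the centroid using Ī + A·d² with d = y − 12.026:
  flange: d = 5.6738 cm → contributes +407.68 cm⁴
  web: d = -3.5262 cm → contributes +744.95 cm⁴
  hole: d = -3.5262 cm → contributes −1.5637 cm⁴
Total I = 1151.1 cm⁴.

I_xx ≈ 1150 cm⁴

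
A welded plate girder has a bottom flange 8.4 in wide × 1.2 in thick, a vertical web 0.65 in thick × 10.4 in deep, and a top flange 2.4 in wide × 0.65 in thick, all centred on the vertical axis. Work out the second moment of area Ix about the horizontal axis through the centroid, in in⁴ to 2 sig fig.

Ix ≈ 310 in⁴

Decompose the section into non-overlapping parts with the origin at the bottom-left of its bounding rectangle.
Bottom plate: 8.4 × 1.2, A = 10.08 in², y = 0.6 in, Ī = 1.21 in⁴.
Web plate: 0.65 × 10.4, A = 6.76 in², y = 6.4 in, Ī = 60.93 in⁴.
Top plate: 2.4 × 0.65, A = 1.56 in², y = 11.93 in, Ī = 0.05493 in⁴.
Centroid: ȳ = ΣA·y / ΣA = 3.691 in.
Transfer each piece to the horizontal axis through the centroid using Ī + A·d² with d = y − 3.691:
  bottom plate: d = -3.091 in → contributes +97.52 in⁴
  web plate: d = 2.709 in → contributes +110.5 in⁴
  top plate: d = 8.234 in → contributes +105.8 in⁴
Total I = 313.9 in⁴.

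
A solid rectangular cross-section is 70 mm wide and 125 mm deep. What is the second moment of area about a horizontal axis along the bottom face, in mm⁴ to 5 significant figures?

The section: 70 × 125, A = 8 750 mm², y = 62.5 mm, Ī = 11 393 229 mm⁴.
Transfer it to the base of the section using Ī + A·d² with d = y − 0:
  the section: d = 62.5 mm → contributes +45 572 917 mm⁴
Total I = 45 572 917 mm⁴.

I_base ≈ 4.5573 × 10⁷ mm⁴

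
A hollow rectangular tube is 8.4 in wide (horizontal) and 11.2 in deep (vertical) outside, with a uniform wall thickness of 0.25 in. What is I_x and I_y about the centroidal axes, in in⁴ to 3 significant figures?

I_x ≈ 177 in⁴, I_y ≈ 114 in⁴

Break the section into simple shapes (no overlaps), measuring from the bottom-left corner of the bounding box.
Outer rectangle: 8.4 × 11.2, A = 94.08 in², y = 5.6 in, Ī = 983.45 in⁴.
Inner void (subtracted): 7.9 × 10.7, A = 84.53 in², y = 5.6 in, Ī = 806.49 in⁴.
By symmetry the centroid is at mid-height, ȳ = 5.6 in.
All pieces are centred on the centroidal x-axis, so I = ΣĪ (holes subtracted) = 176.96 in⁴.
Repeating about the centroidal y-axis gives I_y = 113.56 in⁴.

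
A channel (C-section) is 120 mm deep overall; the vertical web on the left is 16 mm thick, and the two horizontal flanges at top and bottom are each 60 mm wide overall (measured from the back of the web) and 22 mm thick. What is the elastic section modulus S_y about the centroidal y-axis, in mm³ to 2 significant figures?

Break the section into simple shapes (no overlaps), measuring from the bottom-left corner of the bounding box.
Web: 16 × 120, A = 1 920 mm², x = 8 mm, Ī = 40 960 mm⁴.
Top flange (beyond web): 44 × 22, A = 968 mm², x = 38 mm, Ī = 156 171 mm⁴.
Bottom flange (beyond web): 44 × 22, A = 968 mm², x = 38 mm, Ī = 156 171 mm⁴.
Centroid: x̄ = ΣA·x / ΣA = 23.06 mm.
Transfer each piece to the centroidal y-axis using Ī + A·d² with d = x − 23.06:
  web: d = -15.06 mm → contributes +476 553 mm⁴
  top flange (beyond web): d = 14.94 mm → contributes +372 167 mm⁴
  bottom flange (beyond web): d = 14.94 mm → contributes +372 167 mm⁴
Total I = 1 220 886 mm⁴.
Extreme fibre distance c = 36.94 mm; S = I/c = 33 053 mm³.

S_y ≈ 3.3 × 10⁴ mm³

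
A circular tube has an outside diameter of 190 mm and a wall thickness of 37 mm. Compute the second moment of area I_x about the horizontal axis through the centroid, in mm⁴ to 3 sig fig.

I_x ≈ 5.51 × 10⁷ mm⁴

Split into non-overlapping primitives; take the origin at the lower-left of the bounding box.
Outer circle: ⌀190, A = 28 353 mm², y = 95 mm, Ī = 63 971 171 mm⁴.
Bore (subtracted): ⌀116, A = 10 568 mm², y = 95 mm, Ī = 8 887 955 mm⁴.
By symmetry the centroid is at mid-height, ȳ = 95 mm.
All pieces are centred on the horizontal axis through the centroid, so I = ΣĪ (holes subtracted) = 55 083 216 mm⁴.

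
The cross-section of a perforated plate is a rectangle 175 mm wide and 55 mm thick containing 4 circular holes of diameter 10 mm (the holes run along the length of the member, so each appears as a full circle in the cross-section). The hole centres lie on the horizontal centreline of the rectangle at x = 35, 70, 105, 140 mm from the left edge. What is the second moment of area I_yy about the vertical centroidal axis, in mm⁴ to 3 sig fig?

Break the section into simple shapes (no overlaps), measuring from the bottom-left corner of the bounding box.
Plate: 175 × 55, A = 9 625 mm², x = 87.5 mm, Ī = 24 563 802 mm⁴.
Hole 1 (subtracted): ⌀10, A = 78.54 mm², x = 35 mm, Ī = 490.87 mm⁴.
Hole 2 (subtracted): ⌀10, A = 78.54 mm², x = 70 mm, Ī = 490.87 mm⁴.
Hole 3 (subtracted): ⌀10, A = 78.54 mm², x = 105 mm, Ī = 490.87 mm⁴.
Hole 4 (subtracted): ⌀10, A = 78.54 mm², x = 140 mm, Ī = 490.87 mm⁴.
By symmetry the centroid is at mid-width, x̄ = 87.5 mm.
Transfer each piece to the vertical centroidal axis using Ī + A·d² with d = x − 87.5:
  plate: d = 0 mm → contributes +24 563 802 mm⁴
  hole 1: d = -52.5 mm → contributes −216 966 mm⁴
  hole 2: d = -17.5 mm → contributes −24 544 mm⁴
  hole 3: d = 17.5 mm → contributes −24 544 mm⁴
  hole 4: d = 52.5 mm → contributes −216 966 mm⁴
Total I = 24 080 782 mm⁴.

I_yy ≈ 2.41 × 10⁷ mm⁴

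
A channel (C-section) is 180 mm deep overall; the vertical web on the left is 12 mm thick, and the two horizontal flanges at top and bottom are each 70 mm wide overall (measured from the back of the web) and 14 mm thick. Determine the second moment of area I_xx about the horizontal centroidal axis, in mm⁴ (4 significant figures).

Break the section into simple shapes (no overlaps), measuring from the bottom-left corner of the bounding box.
Web: 12 × 180, A = 2 160 mm², y = 90 mm, Ī = 5 832 000 mm⁴.
Top flange (beyond web): 58 × 14, A = 812 mm², y = 173 mm, Ī = 13262.7 mm⁴.
Bottom flange (beyond web): 58 × 14, A = 812 mm², y = 7 mm, Ī = 13262.7 mm⁴.
By symmetry the centroid is at mid-height, ȳ = 90 mm.
Transfer each piece to the horizontal centroidal axis using Ī + A·d² with d = y − 90:
  web: d = 0 mm → contributes +5 832 000 mm⁴
  top flange (beyond web): d = 83 mm → contributes +5 607 131 mm⁴
  bottom flange (beyond web): d = -83 mm → contributes +5 607 131 mm⁴
Total I = 17 046 261 mm⁴.

I_xx ≈ 1.705 × 10⁷ mm⁴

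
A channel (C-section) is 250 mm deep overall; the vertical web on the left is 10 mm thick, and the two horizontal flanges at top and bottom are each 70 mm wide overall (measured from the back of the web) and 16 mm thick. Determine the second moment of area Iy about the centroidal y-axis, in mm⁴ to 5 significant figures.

Iy ≈ 1.9272 × 10⁶ mm⁴

Split into non-overlapping primitives; take the origin at the lower-left of the bounding box.
Web: 10 × 250, A = 2 500 mm², x = 5 mm, Ī = 20833.33 mm⁴.
Top flange (beyond web): 60 × 16, A = 960 mm², x = 40 mm, Ī = 288 000 mm⁴.
Bottom flange (beyond web): 60 × 16, A = 960 mm², x = 40 mm, Ī = 288 000 mm⁴.
Centroid: x̄ = ΣA·x / ΣA = 20.20362 mm.
Transfer each piece to the centroidal y-axis using Ī + A·d² with d = x − 20.20362:
  web: d = -15.20362 mm → contributes +598708.5 mm⁴
  top flange (beyond web): d = 19.79638 mm → contributes +664220.8 mm⁴
  bottom flange (beyond web): d = 19.79638 mm → contributes +664220.8 mm⁴
Total I = 1 927 150 mm⁴.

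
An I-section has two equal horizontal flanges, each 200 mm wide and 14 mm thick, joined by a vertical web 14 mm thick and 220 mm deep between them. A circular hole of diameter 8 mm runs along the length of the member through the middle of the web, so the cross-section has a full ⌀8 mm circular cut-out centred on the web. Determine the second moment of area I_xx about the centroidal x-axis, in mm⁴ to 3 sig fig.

Decompose the section into non-overlapping parts with the origin at the bottom-left of its bounding rectangle.
Bottom flange: 200 × 14, A = 2 800 mm², y = 7 mm, Ī = 45 733 mm⁴.
Web: 14 × 220, A = 3 080 mm², y = 124 mm, Ī = 12 422 667 mm⁴.
Top flange: 200 × 14, A = 2 800 mm², y = 241 mm, Ī = 45 733 mm⁴.
Hole (subtracted): ⌀8, A = 50.265 mm², y = 124 mm, Ī = 201.06 mm⁴.
By symmetry the centroid is at mid-height, ȳ = 124 mm.
Transfer each piece to the centroidal x-axis using Ī + A·d² with d = y − 124:
  bottom flange: d = -117 mm → contributes +38 374 933 mm⁴
  web: d = 0 mm → contributes +12 422 667 mm⁴
  top flange: d = 117 mm → contributes +38 374 933 mm⁴
  hole: d = 0 mm → contributes −201.06 mm⁴
Total I = 89 172 332 mm⁴.

I_xx ≈ 8.92 × 10⁷ mm⁴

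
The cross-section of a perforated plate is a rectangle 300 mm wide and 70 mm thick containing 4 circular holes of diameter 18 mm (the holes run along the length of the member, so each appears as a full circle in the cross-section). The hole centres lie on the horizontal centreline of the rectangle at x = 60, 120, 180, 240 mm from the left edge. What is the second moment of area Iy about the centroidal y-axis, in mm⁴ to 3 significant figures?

Iy ≈ 1.53 × 10⁸ mm⁴

Split into non-overlapping primitives; take the origin at the lower-left of the bounding box.
Plate: 300 × 70, A = 21 000 mm², x = 150 mm, Ī = 157 500 000 mm⁴.
Hole 1 (subtracted): ⌀18, A = 254.47 mm², x = 60 mm, Ī = 5 153 mm⁴.
Hole 2 (subtracted): ⌀18, A = 254.47 mm², x = 120 mm, Ī = 5 153 mm⁴.
Hole 3 (subtracted): ⌀18, A = 254.47 mm², x = 180 mm, Ī = 5 153 mm⁴.
Hole 4 (subtracted): ⌀18, A = 254.47 mm², x = 240 mm, Ī = 5 153 mm⁴.
By symmetry the centroid is at mid-width, x̄ = 150 mm.
Transfer each piece to the centroidal y-axis using Ī + A·d² with d = x − 150:
  plate: d = 0 mm → contributes +157 500 000 mm⁴
  hole 1: d = -90 mm → contributes −2 066 352 mm⁴
  hole 2: d = -30 mm → contributes −234 175 mm⁴
  hole 3: d = 30 mm → contributes −234 175 mm⁴
  hole 4: d = 90 mm → contributes −2 066 352 mm⁴
Total I = 152 898 946 mm⁴.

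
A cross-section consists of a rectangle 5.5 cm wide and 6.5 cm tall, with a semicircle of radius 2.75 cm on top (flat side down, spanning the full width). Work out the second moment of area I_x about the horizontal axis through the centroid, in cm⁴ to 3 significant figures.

Split into non-overlapping primitives; take the origin at the lower-left of the bounding box.
Rectangular body: 5.5 × 6.5, A = 35.75 cm², y = 3.25 cm, Ī = 125.87 cm⁴.
Semicircular cap: semicircle r = 2.75, A = 11.879 cm², y = 7.6671 cm, Ī = 6.2772 cm⁴.
Centroid: ȳ = ΣA·y / ΣA = 4.3517 cm.
Transfer each piece to the horizontal axis through the centroid using Ī + A·d² with d = y − 4.3517:
  rectangular body: d = -1.1017 cm → contributes +169.26 cm⁴
  semicircular cap: d = 3.3155 cm → contributes +136.86 cm⁴
Total I = 306.12 cm⁴.

I_x ≈ 306 cm⁴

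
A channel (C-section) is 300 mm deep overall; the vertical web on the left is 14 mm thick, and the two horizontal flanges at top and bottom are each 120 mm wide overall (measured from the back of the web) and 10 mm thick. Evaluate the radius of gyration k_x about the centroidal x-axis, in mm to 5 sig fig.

Decompose the section into non-overlapping parts with the origin at the bottom-left of its bounding rectangle.
Web: 14 × 300, A = 4 200 mm², y = 150 mm, Ī = 31 500 000 mm⁴.
Top flange (beyond web): 106 × 10, A = 1 060 mm², y = 295 mm, Ī = 8833.333 mm⁴.
Bottom flange (beyond web): 106 × 10, A = 1 060 mm², y = 5 mm, Ī = 8833.333 mm⁴.
By symmetry the centroid is at mid-height, ȳ = 150 mm.
Transfer each piece to the centroidal x-axis using Ī + A·d² with d = y − 150:
  web: d = 0 mm → contributes +31 500 000 mm⁴
  top flange (beyond web): d = 145 mm → contributes +22 295 333 mm⁴
  bottom flange (beyond web): d = -145 mm → contributes +22 295 333 mm⁴
Total I = 76 090 667 mm⁴.
Radius of gyration: k = √(I/A) = √(76 090 667 / 6 320) = 109.7254 mm.

k_x ≈ 109.73 mm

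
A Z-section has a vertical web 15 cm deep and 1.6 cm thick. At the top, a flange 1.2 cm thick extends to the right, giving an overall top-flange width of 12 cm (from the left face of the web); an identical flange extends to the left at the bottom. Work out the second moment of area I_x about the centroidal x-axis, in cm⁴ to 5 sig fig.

Decompose the section into non-overlapping parts with the origin at the bottom-left of its bounding rectangle.
Web: 1.6 × 15, A = 24 cm², y = 7.5 cm, Ī = 450 cm⁴.
Top flange (beyond web): 10.4 × 1.2, A = 12.48 cm², y = 14.4 cm, Ī = 1.4976 cm⁴.
Bottom flange (beyond web): 10.4 × 1.2, A = 12.48 cm², y = 0.6 cm, Ī = 1.4976 cm⁴.
Centroid: ȳ = ΣA·y / ΣA = 7.5 cm.
Transfer each piece to the centroidal x-axis using Ī + A·d² with d = y − 7.5:
  web: d = 0 cm → contributes +450 cm⁴
  top flange (beyond web): d = 6.9 cm → contributes +595.6704 cm⁴
  bottom flange (beyond web): d = -6.9 cm → contributes +595.6704 cm⁴
Total I = 1641.341 cm⁴.

I_x ≈ 1641.3 cm⁴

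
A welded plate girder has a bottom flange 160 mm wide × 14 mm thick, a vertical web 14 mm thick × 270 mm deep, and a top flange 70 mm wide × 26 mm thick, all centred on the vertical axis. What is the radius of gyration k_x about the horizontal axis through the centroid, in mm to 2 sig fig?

Treat the section as a set of non-overlapping primitives; coordinates are from the bounding-box lower-left.
Bottom plate: 160 × 14, A = 2 240 mm², y = 7 mm, Ī = 36 587 mm⁴.
Web plate: 14 × 270, A = 3 780 mm², y = 149 mm, Ī = 22 963 500 mm⁴.
Top plate: 70 × 26, A = 1 820 mm², y = 297 mm, Ī = 102 527 mm⁴.
Centroid: ȳ = ΣA·y / ΣA = 142.8 mm.
Transfer each piece to the horizontal axis through the centroid using Ī + A·d² with d = y − 142.8:
  bottom plate: d = -135.8 mm → contributes +41 337 170 mm⁴
  web plate: d = 6.214 mm → contributes +23 109 474 mm⁴
  top plate: d = 154.2 mm → contributes +43 385 850 mm⁴
Total I = 107 832 493 mm⁴.
Radius of gyration: k = √(I/A) = √(107 832 493 / 7 840) = 117.3 mm.

k_x ≈ 120 mm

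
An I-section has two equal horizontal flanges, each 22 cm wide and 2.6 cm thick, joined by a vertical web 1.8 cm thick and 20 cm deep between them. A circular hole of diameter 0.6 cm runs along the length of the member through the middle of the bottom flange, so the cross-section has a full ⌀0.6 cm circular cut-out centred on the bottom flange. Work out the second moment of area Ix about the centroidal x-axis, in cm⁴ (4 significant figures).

Ix ≈ 1.584 × 10⁴ cm⁴

Split into non-overlapping primitives; take the origin at the lower-left of the bounding box.
Bottom flange: 22 × 2.6, A = 57.2 cm², y = 1.3 cm, Ī = 32.2227 cm⁴.
Web: 1.8 × 20, A = 36 cm², y = 12.6 cm, Ī = 1 200 cm⁴.
Top flange: 22 × 2.6, A = 57.2 cm², y = 23.9 cm, Ī = 32.2227 cm⁴.
Hole (subtracted): ⌀0.6, A = 0.282743 cm², y = 1.3 cm, Ī = 0.00636173 cm⁴.
Centroid: ȳ = ΣA·y / ΣA = 12.6213 cm.
Transfer each piece to the centroidal x-axis using Ī + A·d² with d = y − 12.6213:
  bottom flange: d = -11.3213 cm → contributes +7363.63 cm⁴
  web: d = -0.0212834 cm → contributes +1200.02 cm⁴
  top flange: d = 11.2787 cm → contributes +7308.6 cm⁴
  hole: d = -11.3213 cm → contributes −36.246 cm⁴
Total I = 15 836 cm⁴.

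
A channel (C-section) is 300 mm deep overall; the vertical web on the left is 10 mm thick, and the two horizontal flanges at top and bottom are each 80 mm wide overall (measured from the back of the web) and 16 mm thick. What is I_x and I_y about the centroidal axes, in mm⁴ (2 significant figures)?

I_x ≈ 6.8 × 10⁷ mm⁴, I_y ≈ 3.0 × 10⁶ mm⁴

Split into non-overlapping primitives; take the origin at the lower-left of the bounding box.
Web: 10 × 300, A = 3 000 mm², y = 150 mm, Ī = 22 500 000 mm⁴.
Top flange (beyond web): 70 × 16, A = 1 120 mm², y = 292 mm, Ī = 23 893 mm⁴.
Bottom flange (beyond web): 70 × 16, A = 1 120 mm², y = 8 mm, Ī = 23 893 mm⁴.
By symmetry the centroid is at mid-height, ȳ = 150 mm.
Transfer each piece to the centroidal x-axis using Ī + A·d² with d = y − 150:
  web: d = 0 mm → contributes +22 500 000 mm⁴
  top flange (beyond web): d = 142 mm → contributes +22 607 573 mm⁴
  bottom flange (beyond web): d = -142 mm → contributes +22 607 573 mm⁴
Total I = 67 715 147 mm⁴.
For the y-axis: x̄ = 22.1 mm.
Repeating about the centroidal y-axis gives I_y = 2 991 575 mm⁴.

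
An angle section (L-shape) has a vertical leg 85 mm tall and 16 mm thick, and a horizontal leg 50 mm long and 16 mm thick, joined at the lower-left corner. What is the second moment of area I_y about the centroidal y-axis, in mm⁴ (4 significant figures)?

I_y ≈ 3.243 × 10⁵ mm⁴

Split into non-overlapping primitives; take the origin at the lower-left of the bounding box.
Vertical leg: 16 × 85, A = 1 360 mm², x = 8 mm, Ī = 29013.3 mm⁴.
Horizontal leg (remainder): 34 × 16, A = 544 mm², x = 33 mm, Ī = 52405.3 mm⁴.
Centroid: x̄ = ΣA·x / ΣA = 15.1429 mm.
Transfer each piece to the centroidal y-axis using Ī + A·d² with d = x − 15.1429:
  vertical leg: d = -7.14286 mm → contributes +98401.1 mm⁴
  horizontal leg (remainder): d = 17.8571 mm → contributes +225 875 mm⁴
Total I = 324 276 mm⁴.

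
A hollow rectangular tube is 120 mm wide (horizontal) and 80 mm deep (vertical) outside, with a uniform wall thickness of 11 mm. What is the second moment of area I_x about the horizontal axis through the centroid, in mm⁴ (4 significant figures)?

I_x ≈ 3.527 × 10⁶ mm⁴

Split into non-overlapping primitives; take the origin at the lower-left of the bounding box.
Outer rectangle: 120 × 80, A = 9 600 mm², y = 40 mm, Ī = 5 120 000 mm⁴.
Inner void (subtracted): 98 × 58, A = 5 684 mm², y = 40 mm, Ī = 1 593 415 mm⁴.
By symmetry the centroid is at mid-height, ȳ = 40 mm.
All pieces are centred on the horizontal axis through the centroid, so I = ΣĪ (holes subtracted) = 3 526 585 mm⁴.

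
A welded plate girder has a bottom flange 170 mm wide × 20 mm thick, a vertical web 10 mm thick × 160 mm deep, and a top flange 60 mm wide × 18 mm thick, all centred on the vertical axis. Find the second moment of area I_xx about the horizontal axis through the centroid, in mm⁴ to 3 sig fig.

Treat the section as a set of non-overlapping primitives; coordinates are from the bounding-box lower-left.
Bottom plate: 170 × 20, A = 3 400 mm², y = 10 mm, Ī = 113 333 mm⁴.
Web plate: 10 × 160, A = 1 600 mm², y = 100 mm, Ī = 3 413 333 mm⁴.
Top plate: 60 × 18, A = 1 080 mm², y = 189 mm, Ī = 29 160 mm⁴.
Centroid: ȳ = ΣA·y / ΣA = 65.48 mm.
Transfer each piece to the horizontal axis through the centroid using Ī + A·d² with d = y − 65.48:
  bottom plate: d = -55.48 mm → contributes +10 578 736 mm⁴
  web plate: d = 34.52 mm → contributes +5 319 913 mm⁴
  top plate: d = 123.52 mm → contributes +16 506 855 mm⁴
Total I = 32 405 504 mm⁴.

I_xx ≈ 3.24 × 10⁷ mm⁴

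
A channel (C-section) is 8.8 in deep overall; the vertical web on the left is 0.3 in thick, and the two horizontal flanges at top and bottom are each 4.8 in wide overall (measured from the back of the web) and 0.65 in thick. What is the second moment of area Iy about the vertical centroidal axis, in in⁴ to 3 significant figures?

Iy ≈ 20.4 in⁴

Decompose the section into non-overlapping parts with the origin at the bottom-left of its bounding rectangle.
Web: 0.3 × 8.8, A = 2.64 in², x = 0.15 in, Ī = 0.0198 in⁴.
Top flange (beyond web): 4.5 × 0.65, A = 2.925 in², x = 2.55 in, Ī = 4.9359 in⁴.
Bottom flange (beyond web): 4.5 × 0.65, A = 2.925 in², x = 2.55 in, Ī = 4.9359 in⁴.
Centroid: x̄ = ΣA·x / ΣA = 1.8037 in.
Transfer each piece to the vertical centroidal axis using Ī + A·d² with d = x − 1.8037:
  web: d = -1.6537 in → contributes +7.2396 in⁴
  top flange (beyond web): d = 0.74629 in → contributes +6.565 in⁴
  bottom flange (beyond web): d = 0.74629 in → contributes +6.565 in⁴
Total I = 20.37 in⁴.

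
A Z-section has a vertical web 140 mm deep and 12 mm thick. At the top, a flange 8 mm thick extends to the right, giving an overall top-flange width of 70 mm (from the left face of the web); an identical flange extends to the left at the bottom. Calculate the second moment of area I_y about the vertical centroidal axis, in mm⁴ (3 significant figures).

I_y ≈ 1.42 × 10⁶ mm⁴

Split into non-overlapping primitives; take the origin at the lower-left of the bounding box.
Web: 12 × 140, A = 1 680 mm², x = 64 mm, Ī = 20 160 mm⁴.
Top flange (beyond web): 58 × 8, A = 464 mm², x = 99 mm, Ī = 130 075 mm⁴.
Bottom flange (beyond web): 58 × 8, A = 464 mm², x = 29 mm, Ī = 130 075 mm⁴.
Centroid: x̄ = ΣA·x / ΣA = 64 mm.
Transfer each piece to the vertical centroidal axis using Ī + A·d² with d = x − 64:
  web: d = 0 mm → contributes +20 160 mm⁴
  top flange (beyond web): d = 35 mm → contributes +698 475 mm⁴
  bottom flange (beyond web): d = -35 mm → contributes +698 475 mm⁴
Total I = 1 417 109 mm⁴.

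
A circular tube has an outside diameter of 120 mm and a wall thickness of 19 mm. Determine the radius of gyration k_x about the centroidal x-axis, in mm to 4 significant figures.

Treat the section as a set of non-overlapping primitives; coordinates are from the bounding-box lower-left.
Outer circle: ⌀120, A = 11309.7 mm², y = 60 mm, Ī = 10 178 760 mm⁴.
Bore (subtracted): ⌀82, A = 5281.02 mm², y = 60 mm, Ī = 2 219 347 mm⁴.
By symmetry the centroid is at mid-height, ȳ = 60 mm.
All pieces are centred on the centroidal x-axis, so I = ΣĪ (holes subtracted) = 7 959 413 mm⁴.
Radius of gyration: k = √(I/A) = √(7 959 413 / 6028.72) = 36.3352 mm.

k_x ≈ 36.34 mm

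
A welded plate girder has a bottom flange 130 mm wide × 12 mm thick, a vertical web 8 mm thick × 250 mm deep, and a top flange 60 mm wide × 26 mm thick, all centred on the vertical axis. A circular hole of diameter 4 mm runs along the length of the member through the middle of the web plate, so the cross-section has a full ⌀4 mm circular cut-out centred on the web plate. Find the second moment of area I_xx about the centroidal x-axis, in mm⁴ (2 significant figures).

I_xx ≈ 6.7 × 10⁷ mm⁴

Treat the section as a set of non-overlapping primitives; coordinates are from the bounding-box lower-left.
Bottom plate: 130 × 12, A = 1 560 mm², y = 6 mm, Ī = 18 720 mm⁴.
Web plate: 8 × 250, A = 2 000 mm², y = 137 mm, Ī = 10 416 667 mm⁴.
Top plate: 60 × 26, A = 1 560 mm², y = 275 mm, Ī = 87 880 mm⁴.
Hole (subtracted): ⌀4, A = 12.57 mm², y = 137 mm, Ī = 12.57 mm⁴.
Centroid: ȳ = ΣA·y / ΣA = 139.1 mm.
Transfer each piece to the centroidal x-axis using Ī + A·d² with d = y − 139.1:
  bottom plate: d = -133.1 mm → contributes +27 670 879 mm⁴
  web plate: d = -2.138 mm → contributes +10 425 809 mm⁴
  top plate: d = 135.9 mm → contributes +28 883 088 mm⁴
  hole: d = -2.138 mm → contributes −70.01 mm⁴
Total I = 66 979 706 mm⁴.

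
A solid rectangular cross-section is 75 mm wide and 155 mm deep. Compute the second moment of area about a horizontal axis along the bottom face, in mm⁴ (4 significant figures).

I_base ≈ 9.310 × 10⁷ mm⁴

The section: 75 × 155, A = 11 625 mm², y = 77.5 mm, Ī = 23 274 219 mm⁴.
Transfer it to the base of the section using Ī + A·d² with d = y − 0:
  the section: d = 77.5 mm → contributes +93 096 875 mm⁴
Total I = 93 096 875 mm⁴.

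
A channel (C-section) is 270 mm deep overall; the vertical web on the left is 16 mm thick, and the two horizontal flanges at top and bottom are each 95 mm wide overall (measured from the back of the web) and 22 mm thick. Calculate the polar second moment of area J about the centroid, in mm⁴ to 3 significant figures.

J ≈ 8.61 × 10⁷ mm⁴

Treat the section as a set of non-overlapping primitives; coordinates are from the bounding-box lower-left.
Web: 16 × 270, A = 4 320 mm², y = 135 mm, Ī = 26 244 000 mm⁴.
Top flange (beyond web): 79 × 22, A = 1 738 mm², y = 259 mm, Ī = 70 099 mm⁴.
Bottom flange (beyond web): 79 × 22, A = 1 738 mm², y = 11 mm, Ī = 70 099 mm⁴.
By symmetry the centroid is at mid-height, ȳ = 135 mm.
Transfer each piece to the centroidal x-axis using Ī + A·d² with d = y − 135:
  web: d = 0 mm → contributes +26 244 000 mm⁴
  top flange (beyond web): d = 124 mm → contributes +26 793 587 mm⁴
  bottom flange (beyond web): d = -124 mm → contributes +26 793 587 mm⁴
Total I = 79 831 175 mm⁴.
For the y-axis: x̄ = 29.179 mm.
Repeating about the centroidal y-axis gives I_y = 6 245 861 mm⁴.
Polar second moment: J = I_x + I_y = 86 077 036 mm⁴.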